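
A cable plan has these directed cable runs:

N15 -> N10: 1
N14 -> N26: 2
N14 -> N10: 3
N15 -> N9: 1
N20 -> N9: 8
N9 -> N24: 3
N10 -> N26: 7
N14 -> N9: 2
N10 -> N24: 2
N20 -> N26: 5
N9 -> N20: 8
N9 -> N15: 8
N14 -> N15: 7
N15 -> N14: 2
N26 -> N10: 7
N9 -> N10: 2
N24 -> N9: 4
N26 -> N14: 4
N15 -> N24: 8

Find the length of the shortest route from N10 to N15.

Compare a few routes:
N10 - N24 - N9 - N20 - N26 - N14 - N15: 2+4+8+5+4+7 = 30
N10 - N24 - N9 - N15: 2+4+8 = 14
N10 - N26 - N14 - N9 - N15: 7+4+2+8 = 21
N10 - N26 - N14 - N15: 7+4+7 = 18
Cheapest is N10 - N24 - N9 - N15 at 14.

14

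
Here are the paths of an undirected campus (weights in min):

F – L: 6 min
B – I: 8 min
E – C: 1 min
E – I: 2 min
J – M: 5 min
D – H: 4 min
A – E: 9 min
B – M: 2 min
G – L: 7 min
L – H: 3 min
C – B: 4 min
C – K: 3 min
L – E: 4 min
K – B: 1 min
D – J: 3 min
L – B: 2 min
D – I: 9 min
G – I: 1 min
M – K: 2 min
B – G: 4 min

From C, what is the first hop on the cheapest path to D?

Compare a few routes:
C - K - M - J - D: 3+2+5+3 = 13
C - E - I - D: 1+2+9 = 12
The minimum is 12 min via C - E - I - D.
So from C the first move is to E.

E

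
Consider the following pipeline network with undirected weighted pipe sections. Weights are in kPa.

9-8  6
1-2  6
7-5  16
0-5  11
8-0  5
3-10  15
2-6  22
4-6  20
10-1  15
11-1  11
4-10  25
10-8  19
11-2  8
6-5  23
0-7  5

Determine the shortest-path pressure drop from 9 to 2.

Shortest distances from 9:
9: 0
8: 6  (via 9)
0: 11  (via 8)
7: 16  (via 0)
5: 22  (via 0)
10: 25  (via 8)
1: 40  (via 10)
3: 40  (via 10)
6: 45  (via 5)
2: 46  (via 1)
Shortest route: 9–8–10–1–2 = 46 kPa.

46 kPa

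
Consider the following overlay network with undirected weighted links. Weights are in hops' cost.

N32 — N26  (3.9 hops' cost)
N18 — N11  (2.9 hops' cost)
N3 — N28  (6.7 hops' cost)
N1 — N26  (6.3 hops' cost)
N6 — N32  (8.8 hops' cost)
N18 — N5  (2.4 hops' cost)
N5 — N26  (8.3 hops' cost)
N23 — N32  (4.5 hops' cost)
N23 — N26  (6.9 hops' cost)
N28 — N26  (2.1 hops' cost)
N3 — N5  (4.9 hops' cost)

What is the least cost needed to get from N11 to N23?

Candidate routes:
N11 → N18 → N5 → N3 → N28 → N26 → N23: 2.9+2.4+4.9+6.7+2.1+6.9 = 25.9
N11 → N18 → N5 → N26 → N23: 2.9+2.4+8.3+6.9 = 20.5
N11 → N18 → N5 → N3 → N28 → N26 → N32 → N23: 2.9+2.4+4.9+6.7+2.1+3.9+4.5 = 27.4
N11 → N18 → N5 → N26 → N32 → N23: 2.9+2.4+8.3+3.9+4.5 = 22
The minimum is 20.5 hops' cost via N11 → N18 → N5 → N26 → N23.

20.5 hops' cost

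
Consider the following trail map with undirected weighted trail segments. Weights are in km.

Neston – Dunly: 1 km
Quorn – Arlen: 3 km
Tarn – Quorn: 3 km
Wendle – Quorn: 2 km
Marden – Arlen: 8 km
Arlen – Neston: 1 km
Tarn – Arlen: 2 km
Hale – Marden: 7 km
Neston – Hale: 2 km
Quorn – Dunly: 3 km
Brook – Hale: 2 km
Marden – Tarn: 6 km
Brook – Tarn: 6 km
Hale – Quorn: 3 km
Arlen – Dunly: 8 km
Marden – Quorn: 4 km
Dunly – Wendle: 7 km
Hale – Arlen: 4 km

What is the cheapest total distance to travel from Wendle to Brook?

Enumerating some paths:
Wendle–Quorn–Dunly–Neston–Hale–Brook: 2+3+1+2+2 = 10
Wendle–Quorn–Hale–Brook: 2+3+2 = 7
Wendle–Quorn–Arlen–Neston–Hale–Brook: 2+3+1+2+2 = 10
Cheapest is Wendle–Quorn–Hale–Brook at 7 km.

7 km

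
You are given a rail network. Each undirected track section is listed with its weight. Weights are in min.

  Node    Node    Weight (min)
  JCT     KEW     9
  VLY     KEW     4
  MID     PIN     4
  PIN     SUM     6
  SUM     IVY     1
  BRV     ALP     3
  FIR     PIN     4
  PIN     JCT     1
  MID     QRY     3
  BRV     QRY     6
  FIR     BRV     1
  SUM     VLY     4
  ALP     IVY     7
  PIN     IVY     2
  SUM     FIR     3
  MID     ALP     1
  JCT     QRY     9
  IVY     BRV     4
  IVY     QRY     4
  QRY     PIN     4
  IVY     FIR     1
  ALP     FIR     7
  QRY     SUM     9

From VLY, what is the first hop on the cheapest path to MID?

Candidate routes:
VLY - SUM - FIR - BRV - ALP - MID: 4+3+1+3+1 = 12
VLY - SUM - IVY - QRY - MID: 4+1+4+3 = 12
VLY - SUM - IVY - PIN - MID: 4+1+2+4 = 11
VLY - SUM - IVY - BRV - ALP - MID: 4+1+4+3+1 = 13
Cheapest is VLY - SUM - IVY - PIN - MID at 11 min.
So from VLY the first move is to SUM.

SUM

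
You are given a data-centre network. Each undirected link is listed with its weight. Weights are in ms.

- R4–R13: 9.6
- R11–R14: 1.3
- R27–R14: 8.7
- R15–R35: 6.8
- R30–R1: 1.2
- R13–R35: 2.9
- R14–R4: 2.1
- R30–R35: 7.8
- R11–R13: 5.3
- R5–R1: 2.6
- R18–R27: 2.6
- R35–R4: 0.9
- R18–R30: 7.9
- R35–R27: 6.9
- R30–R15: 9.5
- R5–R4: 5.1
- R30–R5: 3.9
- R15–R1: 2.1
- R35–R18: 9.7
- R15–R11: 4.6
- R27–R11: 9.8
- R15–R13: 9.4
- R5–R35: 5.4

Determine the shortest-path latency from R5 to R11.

Running Dijkstra from R5:
R5: 0
R1: 2.6  (via R5)
R30: 3.8  (via R1)
R15: 4.7  (via R1)
R4: 5.1  (via R5)
R35: 5.4  (via R5)
R14: 7.2  (via R4)
R13: 8.3  (via R35)
R11: 8.5  (via R14)
Shortest route: R5–R4–R14–R11 = 8.5 ms.

8.5 ms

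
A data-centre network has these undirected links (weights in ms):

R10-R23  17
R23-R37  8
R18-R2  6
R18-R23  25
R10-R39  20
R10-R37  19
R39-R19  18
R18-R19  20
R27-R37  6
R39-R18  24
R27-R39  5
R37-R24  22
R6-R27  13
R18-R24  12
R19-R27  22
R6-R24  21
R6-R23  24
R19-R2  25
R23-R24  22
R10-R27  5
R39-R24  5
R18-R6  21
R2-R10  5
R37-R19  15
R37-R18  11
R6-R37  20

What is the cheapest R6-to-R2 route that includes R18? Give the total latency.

27 ms

Shortest R6→R18: R6 → R18 = 21
Shortest R18→R2: R18 → R2 = 6
Total via R18: 21 + 6 = 27 ms.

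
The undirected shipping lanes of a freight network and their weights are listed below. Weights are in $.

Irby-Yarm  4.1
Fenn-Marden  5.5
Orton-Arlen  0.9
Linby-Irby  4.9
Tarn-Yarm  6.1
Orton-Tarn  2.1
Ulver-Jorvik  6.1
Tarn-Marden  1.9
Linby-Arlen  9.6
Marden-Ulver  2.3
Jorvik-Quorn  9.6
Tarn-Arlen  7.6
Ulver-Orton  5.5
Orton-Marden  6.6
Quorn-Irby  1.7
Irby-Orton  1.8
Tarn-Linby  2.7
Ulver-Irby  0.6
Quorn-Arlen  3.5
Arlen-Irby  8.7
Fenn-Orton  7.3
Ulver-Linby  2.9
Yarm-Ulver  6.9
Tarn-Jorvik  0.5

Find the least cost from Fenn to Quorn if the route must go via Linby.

$15.3

Shortest Fenn→Linby: Fenn → Marden → Tarn → Linby = 10.1
Best Linby to Quorn: Linby → Ulver → Irby → Quorn costing 5.2
Total via Linby: 10.1 + 5.2 = $15.3.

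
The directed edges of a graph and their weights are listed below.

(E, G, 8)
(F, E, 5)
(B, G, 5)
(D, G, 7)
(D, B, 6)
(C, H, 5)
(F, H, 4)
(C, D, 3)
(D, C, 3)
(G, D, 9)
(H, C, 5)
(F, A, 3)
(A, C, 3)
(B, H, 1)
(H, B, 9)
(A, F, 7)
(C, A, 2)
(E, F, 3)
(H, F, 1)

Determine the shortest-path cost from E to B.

Enumerating some paths:
E → F → H → B: 3+4+9 = 16
E → G → D → B: 8+9+6 = 23
E → F → A → C → D → B: 3+3+3+3+6 = 18
E → F → H → C → D → B: 3+4+5+3+6 = 21
The minimum is 16 via E → F → H → B.

16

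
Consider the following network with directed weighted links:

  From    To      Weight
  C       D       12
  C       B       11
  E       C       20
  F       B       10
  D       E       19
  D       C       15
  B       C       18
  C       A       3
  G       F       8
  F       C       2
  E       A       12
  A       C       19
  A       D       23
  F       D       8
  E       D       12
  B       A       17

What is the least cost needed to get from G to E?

35

Shortest distances from G:
G: 0
F: 8  (via G)
C: 10  (via F)
A: 13  (via C)
D: 16  (via F)
B: 18  (via F)
E: 35  (via D)
Shortest route: G–F–D–E = 35.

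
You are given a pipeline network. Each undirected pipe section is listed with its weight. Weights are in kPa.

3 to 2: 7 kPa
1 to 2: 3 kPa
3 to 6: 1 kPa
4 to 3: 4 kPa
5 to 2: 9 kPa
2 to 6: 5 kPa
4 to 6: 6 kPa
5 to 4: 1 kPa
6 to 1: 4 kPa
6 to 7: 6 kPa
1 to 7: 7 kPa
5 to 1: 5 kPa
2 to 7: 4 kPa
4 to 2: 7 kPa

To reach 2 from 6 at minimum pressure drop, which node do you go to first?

Candidate routes:
6–2: 5 = 5
6–1–2: 4+3 = 7
6–3–2: 1+7 = 8
Cheapest is 6–2 at 5 kPa.
So from 6 the first move is to 2.

2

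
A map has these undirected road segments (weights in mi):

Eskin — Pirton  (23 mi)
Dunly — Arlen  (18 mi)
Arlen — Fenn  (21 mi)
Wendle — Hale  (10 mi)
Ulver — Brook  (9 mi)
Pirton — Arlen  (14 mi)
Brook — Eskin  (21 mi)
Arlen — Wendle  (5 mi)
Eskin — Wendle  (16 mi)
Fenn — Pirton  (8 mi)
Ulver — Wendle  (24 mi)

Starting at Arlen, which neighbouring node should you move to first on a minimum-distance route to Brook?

Candidate routes:
Arlen - Wendle - Eskin - Brook: 5+16+21 = 42
Arlen - Pirton - Eskin - Brook: 14+23+21 = 58
Arlen - Wendle - Ulver - Brook: 5+24+9 = 38
Arlen - Fenn - Pirton - Eskin - Brook: 21+8+23+21 = 73
The minimum is 38 mi via Arlen - Wendle - Ulver - Brook.
So from Arlen the first move is to Wendle.

Wendle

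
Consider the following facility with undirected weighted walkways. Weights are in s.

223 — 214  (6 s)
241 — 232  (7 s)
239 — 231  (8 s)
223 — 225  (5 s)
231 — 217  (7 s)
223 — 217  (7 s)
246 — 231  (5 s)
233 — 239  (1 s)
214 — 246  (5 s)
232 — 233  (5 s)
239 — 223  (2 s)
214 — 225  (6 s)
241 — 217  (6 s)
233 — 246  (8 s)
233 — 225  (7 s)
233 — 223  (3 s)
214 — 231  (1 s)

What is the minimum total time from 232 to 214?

Compare a few routes:
232 → 233 → 223 → 214: 5+3+6 = 14
232 → 233 → 239 → 231 → 214: 5+1+8+1 = 15
The minimum is 14 s via 232 → 233 → 223 → 214.

14 s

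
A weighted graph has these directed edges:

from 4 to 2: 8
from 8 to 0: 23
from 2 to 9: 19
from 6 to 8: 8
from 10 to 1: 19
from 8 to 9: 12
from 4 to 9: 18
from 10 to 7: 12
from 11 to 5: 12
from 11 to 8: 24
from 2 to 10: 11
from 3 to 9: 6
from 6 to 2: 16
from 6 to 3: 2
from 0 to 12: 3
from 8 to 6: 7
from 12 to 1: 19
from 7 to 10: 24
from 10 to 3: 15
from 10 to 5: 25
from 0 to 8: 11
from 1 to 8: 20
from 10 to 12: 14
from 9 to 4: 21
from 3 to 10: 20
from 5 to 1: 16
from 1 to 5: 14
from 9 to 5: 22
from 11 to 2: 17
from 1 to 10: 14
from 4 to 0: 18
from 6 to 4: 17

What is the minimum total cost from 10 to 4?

42

Settle nodes by increasing distance from 10:
10: 0
7: 12  (via 10)
12: 14  (via 10)
3: 15  (via 10)
1: 19  (via 10)
9: 21  (via 3)
5: 25  (via 10)
8: 39  (via 1)
4: 42  (via 9)
Shortest route: 10 → 3 → 9 → 4 = 42.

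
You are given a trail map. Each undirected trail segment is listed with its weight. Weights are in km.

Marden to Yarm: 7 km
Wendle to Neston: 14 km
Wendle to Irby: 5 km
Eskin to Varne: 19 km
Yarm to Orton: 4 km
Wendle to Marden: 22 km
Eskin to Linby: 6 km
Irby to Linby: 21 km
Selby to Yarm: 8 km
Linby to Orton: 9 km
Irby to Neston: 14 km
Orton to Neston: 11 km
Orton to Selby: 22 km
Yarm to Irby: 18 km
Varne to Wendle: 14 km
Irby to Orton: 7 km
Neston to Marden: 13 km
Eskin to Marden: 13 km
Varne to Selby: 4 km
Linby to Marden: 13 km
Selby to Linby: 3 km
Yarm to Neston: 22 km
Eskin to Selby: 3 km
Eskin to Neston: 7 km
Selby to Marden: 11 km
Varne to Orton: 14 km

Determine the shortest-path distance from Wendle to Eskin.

21 km

Settle nodes by increasing distance from Wendle:
Wendle: 0
Irby: 5  (via Wendle)
Orton: 12  (via Irby)
Varne: 14  (via Wendle)
Neston: 14  (via Wendle)
Yarm: 16  (via Orton)
Selby: 18  (via Varne)
Linby: 21  (via Orton)
Eskin: 21  (via Neston)
Shortest route: Wendle–Neston–Eskin = 21 km.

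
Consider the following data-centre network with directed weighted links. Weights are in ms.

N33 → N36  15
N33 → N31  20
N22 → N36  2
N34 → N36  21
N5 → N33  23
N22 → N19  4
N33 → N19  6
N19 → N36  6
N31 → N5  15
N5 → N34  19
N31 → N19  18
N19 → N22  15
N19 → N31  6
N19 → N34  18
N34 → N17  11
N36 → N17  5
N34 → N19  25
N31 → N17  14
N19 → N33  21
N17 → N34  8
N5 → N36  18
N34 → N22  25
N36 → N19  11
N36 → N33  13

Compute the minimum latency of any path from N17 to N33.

Running Dijkstra from N17:
N17: 0
N34: 8  (via N17)
N36: 29  (via N34)
N22: 33  (via N34)
N19: 33  (via N34)
N31: 39  (via N19)
N33: 42  (via N36)
Shortest route: N17–N34–N36–N33 = 42 ms.

42 ms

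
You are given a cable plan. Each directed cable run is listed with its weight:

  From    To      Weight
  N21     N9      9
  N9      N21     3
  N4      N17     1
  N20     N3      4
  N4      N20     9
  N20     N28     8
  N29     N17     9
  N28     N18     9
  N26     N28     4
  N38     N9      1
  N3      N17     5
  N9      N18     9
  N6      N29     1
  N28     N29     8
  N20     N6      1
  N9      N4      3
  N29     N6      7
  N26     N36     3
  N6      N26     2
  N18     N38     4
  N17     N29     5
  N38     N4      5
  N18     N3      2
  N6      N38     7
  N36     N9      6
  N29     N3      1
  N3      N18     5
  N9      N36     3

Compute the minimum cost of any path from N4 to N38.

16

Compare a few routes:
N4 - N17 - N29 - N6 - N38: 1+5+7+7 = 20
N4 - N20 - N6 - N29 - N3 - N18 - N38: 9+1+1+1+5+4 = 21
N4 - N17 - N29 - N3 - N18 - N38: 1+5+1+5+4 = 16
N4 - N20 - N6 - N38: 9+1+7 = 17
The minimum is 16 via N4 - N17 - N29 - N3 - N18 - N38.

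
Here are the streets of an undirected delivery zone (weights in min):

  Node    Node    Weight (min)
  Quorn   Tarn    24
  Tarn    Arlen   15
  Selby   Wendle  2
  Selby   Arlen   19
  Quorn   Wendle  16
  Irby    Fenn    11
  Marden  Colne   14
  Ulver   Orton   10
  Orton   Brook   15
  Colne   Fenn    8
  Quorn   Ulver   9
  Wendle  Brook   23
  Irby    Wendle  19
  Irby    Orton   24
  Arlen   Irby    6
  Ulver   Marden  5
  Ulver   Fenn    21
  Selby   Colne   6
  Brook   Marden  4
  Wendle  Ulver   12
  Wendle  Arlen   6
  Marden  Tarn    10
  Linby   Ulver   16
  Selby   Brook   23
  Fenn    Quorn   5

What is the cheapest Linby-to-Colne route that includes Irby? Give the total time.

59 min

Shortest Linby→Irby: Linby → Ulver → Wendle → Arlen → Irby = 40
Shortest Irby→Colne: Irby → Fenn → Colne = 19
Total via Irby: 40 + 19 = 59 min.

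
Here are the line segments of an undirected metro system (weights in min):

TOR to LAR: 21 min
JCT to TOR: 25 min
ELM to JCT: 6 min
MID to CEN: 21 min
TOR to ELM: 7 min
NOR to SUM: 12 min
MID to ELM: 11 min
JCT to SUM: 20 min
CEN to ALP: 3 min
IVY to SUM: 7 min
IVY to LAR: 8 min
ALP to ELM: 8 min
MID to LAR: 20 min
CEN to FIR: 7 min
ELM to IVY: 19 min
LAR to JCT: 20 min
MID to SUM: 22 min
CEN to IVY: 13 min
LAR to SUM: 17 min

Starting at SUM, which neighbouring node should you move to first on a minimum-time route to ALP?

Candidate routes:
SUM–IVY–ELM–ALP: 7+19+8 = 34
SUM–JCT–ELM–ALP: 20+6+8 = 34
SUM–IVY–CEN–ALP: 7+13+3 = 23
The minimum is 23 min via SUM–IVY–CEN–ALP.
So from SUM the first move is to IVY.

IVY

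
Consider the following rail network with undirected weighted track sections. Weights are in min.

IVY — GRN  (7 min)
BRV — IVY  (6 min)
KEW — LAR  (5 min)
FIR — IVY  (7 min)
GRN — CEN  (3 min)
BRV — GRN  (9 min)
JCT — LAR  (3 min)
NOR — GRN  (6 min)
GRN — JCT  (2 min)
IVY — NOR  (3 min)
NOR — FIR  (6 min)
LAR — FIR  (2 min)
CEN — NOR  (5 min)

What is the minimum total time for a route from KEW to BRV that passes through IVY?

20 min

Best KEW to IVY: KEW → LAR → FIR → IVY costing 14
Best IVY to BRV: IVY → BRV costing 6
Total via IVY: 14 + 6 = 20 min.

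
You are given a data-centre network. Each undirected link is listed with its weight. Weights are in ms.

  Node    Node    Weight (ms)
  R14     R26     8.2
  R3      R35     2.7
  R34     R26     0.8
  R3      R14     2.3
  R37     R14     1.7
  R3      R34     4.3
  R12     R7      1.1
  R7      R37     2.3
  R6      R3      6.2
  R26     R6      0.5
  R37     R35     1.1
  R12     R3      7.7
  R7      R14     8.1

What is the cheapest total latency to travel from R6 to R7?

11.7 ms

Candidate routes:
R6 - R26 - R34 - R3 - R35 - R37 - R7: 0.5+0.8+4.3+2.7+1.1+2.3 = 11.7
R6 - R3 - R35 - R37 - R7: 6.2+2.7+1.1+2.3 = 12.3
R6 - R26 - R34 - R3 - R14 - R37 - R7: 0.5+0.8+4.3+2.3+1.7+2.3 = 11.9
The minimum is 11.7 ms via R6 - R26 - R34 - R3 - R35 - R37 - R7.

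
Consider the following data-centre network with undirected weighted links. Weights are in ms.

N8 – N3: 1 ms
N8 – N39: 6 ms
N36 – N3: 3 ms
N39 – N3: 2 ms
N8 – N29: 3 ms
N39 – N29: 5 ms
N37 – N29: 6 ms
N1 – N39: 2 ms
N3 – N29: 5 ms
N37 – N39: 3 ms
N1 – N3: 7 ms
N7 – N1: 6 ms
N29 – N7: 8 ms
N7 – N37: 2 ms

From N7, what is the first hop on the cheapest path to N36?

N37

Compare a few routes:
N7 → N1 → N39 → N3 → N36: 6+2+2+3 = 13
N7 → N29 → N8 → N3 → N36: 8+3+1+3 = 15
N7 → N37 → N39 → N3 → N36: 2+3+2+3 = 10
The minimum is 10 ms via N7 → N37 → N39 → N3 → N36.
So from N7 the first move is to N37.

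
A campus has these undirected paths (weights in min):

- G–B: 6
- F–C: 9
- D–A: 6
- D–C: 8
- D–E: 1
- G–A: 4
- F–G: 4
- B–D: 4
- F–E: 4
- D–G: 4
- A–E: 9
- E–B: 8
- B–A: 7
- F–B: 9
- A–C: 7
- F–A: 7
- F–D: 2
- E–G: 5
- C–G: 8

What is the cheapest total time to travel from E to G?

Shortest distances from E:
E: 0
D: 1  (via E)
F: 3  (via D)
B: 5  (via D)
G: 5  (via E)
Shortest route: E → G = 5 min.

5 min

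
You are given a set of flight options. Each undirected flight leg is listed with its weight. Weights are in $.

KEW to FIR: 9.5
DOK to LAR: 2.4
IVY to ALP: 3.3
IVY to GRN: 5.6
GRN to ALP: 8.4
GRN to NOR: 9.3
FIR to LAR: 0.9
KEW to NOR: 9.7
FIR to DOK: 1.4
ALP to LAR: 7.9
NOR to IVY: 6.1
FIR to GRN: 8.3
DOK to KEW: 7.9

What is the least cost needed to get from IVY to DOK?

$13.5

Running Dijkstra from IVY:
IVY: 0
ALP: 3.3  (via IVY)
GRN: 5.6  (via IVY)
NOR: 6.1  (via IVY)
LAR: 11.2  (via ALP)
FIR: 12.1  (via LAR)
DOK: 13.5  (via FIR)
Shortest route: IVY–ALP–LAR–FIR–DOK = $13.5.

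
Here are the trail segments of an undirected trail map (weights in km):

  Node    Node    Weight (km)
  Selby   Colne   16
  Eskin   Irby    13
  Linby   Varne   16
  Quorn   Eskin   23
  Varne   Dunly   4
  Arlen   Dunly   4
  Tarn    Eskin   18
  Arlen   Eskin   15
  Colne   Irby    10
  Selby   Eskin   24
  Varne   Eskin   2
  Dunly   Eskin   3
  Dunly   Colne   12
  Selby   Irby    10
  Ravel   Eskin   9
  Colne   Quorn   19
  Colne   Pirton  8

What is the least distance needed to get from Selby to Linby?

41 km

Shortest distances from Selby:
Selby: 0
Irby: 10  (via Selby)
Colne: 16  (via Selby)
Eskin: 23  (via Irby)
Pirton: 24  (via Colne)
Varne: 25  (via Eskin)
Dunly: 26  (via Eskin)
Arlen: 30  (via Dunly)
Ravel: 32  (via Eskin)
Quorn: 35  (via Colne)
Tarn: 41  (via Eskin)
Linby: 41  (via Varne)
Shortest route: Selby → Irby → Eskin → Varne → Linby = 41 km.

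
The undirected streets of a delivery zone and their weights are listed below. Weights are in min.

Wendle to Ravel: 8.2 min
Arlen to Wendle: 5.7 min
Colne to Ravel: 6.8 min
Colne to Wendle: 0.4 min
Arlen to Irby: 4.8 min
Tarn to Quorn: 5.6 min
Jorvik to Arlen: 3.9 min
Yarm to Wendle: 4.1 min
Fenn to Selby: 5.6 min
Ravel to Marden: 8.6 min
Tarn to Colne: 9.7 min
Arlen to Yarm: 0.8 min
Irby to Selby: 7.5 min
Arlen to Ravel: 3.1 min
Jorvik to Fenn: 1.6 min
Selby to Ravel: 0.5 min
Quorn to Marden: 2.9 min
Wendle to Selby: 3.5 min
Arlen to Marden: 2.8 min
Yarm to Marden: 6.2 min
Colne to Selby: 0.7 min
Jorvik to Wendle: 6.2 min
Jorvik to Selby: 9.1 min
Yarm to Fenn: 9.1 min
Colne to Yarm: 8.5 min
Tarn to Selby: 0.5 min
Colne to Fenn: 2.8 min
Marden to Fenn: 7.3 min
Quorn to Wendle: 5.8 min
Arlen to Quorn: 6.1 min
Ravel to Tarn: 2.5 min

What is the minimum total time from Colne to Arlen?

Candidate routes:
Colne → Selby → Ravel → Arlen: 0.7+0.5+3.1 = 4.3
Colne → Wendle → Arlen: 0.4+5.7 = 6.1
Colne → Wendle → Yarm → Arlen: 0.4+4.1+0.8 = 5.3
Cheapest is Colne → Selby → Ravel → Arlen at 4.3 min.

4.3 min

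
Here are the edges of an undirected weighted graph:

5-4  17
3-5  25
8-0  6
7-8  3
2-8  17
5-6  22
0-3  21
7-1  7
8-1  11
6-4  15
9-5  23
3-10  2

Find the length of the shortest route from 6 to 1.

84

Shortest distances from 6:
6: 0
4: 15  (via 6)
5: 22  (via 6)
9: 45  (via 5)
3: 47  (via 5)
10: 49  (via 3)
0: 68  (via 3)
8: 74  (via 0)
7: 77  (via 8)
1: 84  (via 7)
Shortest route: 6 → 5 → 3 → 0 → 8 → 7 → 1 = 84.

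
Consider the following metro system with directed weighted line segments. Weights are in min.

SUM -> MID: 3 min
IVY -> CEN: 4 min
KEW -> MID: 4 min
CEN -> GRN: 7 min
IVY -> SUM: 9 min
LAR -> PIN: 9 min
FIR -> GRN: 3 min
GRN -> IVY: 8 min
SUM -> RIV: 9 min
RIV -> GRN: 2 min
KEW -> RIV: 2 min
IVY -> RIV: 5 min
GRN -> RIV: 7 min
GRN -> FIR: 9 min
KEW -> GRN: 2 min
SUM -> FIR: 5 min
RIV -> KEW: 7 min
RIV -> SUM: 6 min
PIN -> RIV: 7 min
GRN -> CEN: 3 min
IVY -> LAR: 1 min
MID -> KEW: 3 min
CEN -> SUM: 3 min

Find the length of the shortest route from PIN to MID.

Compare a few routes:
PIN → RIV → SUM → MID: 7+6+3 = 16
PIN → RIV → KEW → MID: 7+7+4 = 18
The minimum is 16 min via PIN → RIV → SUM → MID.

16 min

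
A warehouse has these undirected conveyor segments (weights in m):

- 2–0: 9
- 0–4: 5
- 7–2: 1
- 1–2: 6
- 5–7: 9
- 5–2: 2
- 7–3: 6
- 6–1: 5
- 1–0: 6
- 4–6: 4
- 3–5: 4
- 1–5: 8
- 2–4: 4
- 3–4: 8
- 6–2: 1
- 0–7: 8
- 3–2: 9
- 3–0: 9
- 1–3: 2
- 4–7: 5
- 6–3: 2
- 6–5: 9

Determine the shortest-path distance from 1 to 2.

5 m

Shortest distances from 1:
1: 0
3: 2  (via 1)
6: 4  (via 3)
2: 5  (via 6)
Shortest route: 1 → 3 → 6 → 2 = 5 m.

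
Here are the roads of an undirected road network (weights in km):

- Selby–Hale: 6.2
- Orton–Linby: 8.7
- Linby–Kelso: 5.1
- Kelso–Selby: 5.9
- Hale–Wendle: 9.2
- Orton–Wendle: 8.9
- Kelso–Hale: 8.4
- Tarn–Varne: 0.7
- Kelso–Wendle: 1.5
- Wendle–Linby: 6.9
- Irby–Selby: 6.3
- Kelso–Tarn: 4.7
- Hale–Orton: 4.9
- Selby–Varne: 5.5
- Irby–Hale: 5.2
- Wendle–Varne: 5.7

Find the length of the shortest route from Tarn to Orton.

15.1 km

Compare a few routes:
Tarn - Varne - Selby - Hale - Orton: 0.7+5.5+6.2+4.9 = 17.3
Tarn - Kelso - Wendle - Orton: 4.7+1.5+8.9 = 15.1
Tarn - Varne - Wendle - Orton: 0.7+5.7+8.9 = 15.3
Tarn - Kelso - Hale - Orton: 4.7+8.4+4.9 = 18
Cheapest is Tarn - Kelso - Wendle - Orton at 15.1 km.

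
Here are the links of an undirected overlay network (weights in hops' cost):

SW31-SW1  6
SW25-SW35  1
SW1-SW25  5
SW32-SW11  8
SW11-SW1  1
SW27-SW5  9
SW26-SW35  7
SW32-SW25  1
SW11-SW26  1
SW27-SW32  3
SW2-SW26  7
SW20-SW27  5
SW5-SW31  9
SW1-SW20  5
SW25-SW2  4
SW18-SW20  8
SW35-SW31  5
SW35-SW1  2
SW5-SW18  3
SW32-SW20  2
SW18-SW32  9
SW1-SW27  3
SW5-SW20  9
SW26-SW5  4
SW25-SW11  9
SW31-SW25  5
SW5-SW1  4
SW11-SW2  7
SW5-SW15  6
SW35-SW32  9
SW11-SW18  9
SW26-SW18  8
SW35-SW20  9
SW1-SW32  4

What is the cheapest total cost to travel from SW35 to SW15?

12 hops' cost

Running Dijkstra from SW35:
SW35: 0
SW25: 1  (via SW35)
SW1: 2  (via SW35)
SW32: 2  (via SW25)
SW11: 3  (via SW1)
SW26: 4  (via SW11)
SW20: 4  (via SW32)
SW31: 5  (via SW35)
SW27: 5  (via SW1)
SW2: 5  (via SW25)
SW5: 6  (via SW1)
SW18: 9  (via SW5)
SW15: 12  (via SW5)
Shortest route: SW35–SW1–SW5–SW15 = 12 hops' cost.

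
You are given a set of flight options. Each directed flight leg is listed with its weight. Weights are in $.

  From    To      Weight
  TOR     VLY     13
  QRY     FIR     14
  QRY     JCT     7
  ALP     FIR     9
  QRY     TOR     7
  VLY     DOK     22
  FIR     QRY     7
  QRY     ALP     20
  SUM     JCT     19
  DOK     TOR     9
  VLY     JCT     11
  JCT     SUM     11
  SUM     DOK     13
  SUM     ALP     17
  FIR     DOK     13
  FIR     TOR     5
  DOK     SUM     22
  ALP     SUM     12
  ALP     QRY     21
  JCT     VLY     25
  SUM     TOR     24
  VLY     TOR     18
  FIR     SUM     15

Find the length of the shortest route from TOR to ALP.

$52

Candidate routes:
TOR → VLY → JCT → SUM → ALP: 13+11+11+17 = 52
TOR → VLY → DOK → SUM → ALP: 13+22+22+17 = 74
The minimum is $52 via TOR → VLY → JCT → SUM → ALP.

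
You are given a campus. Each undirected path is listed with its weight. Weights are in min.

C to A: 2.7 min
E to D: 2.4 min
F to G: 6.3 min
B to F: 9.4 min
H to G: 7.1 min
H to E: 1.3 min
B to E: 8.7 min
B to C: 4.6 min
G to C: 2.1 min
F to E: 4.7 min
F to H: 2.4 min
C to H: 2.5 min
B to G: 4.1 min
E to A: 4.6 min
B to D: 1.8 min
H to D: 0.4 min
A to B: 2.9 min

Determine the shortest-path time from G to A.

4.8 min

Candidate routes:
G → C → A: 2.1+2.7 = 4.8
G → B → A: 4.1+2.9 = 7
Cheapest is G → C → A at 4.8 min.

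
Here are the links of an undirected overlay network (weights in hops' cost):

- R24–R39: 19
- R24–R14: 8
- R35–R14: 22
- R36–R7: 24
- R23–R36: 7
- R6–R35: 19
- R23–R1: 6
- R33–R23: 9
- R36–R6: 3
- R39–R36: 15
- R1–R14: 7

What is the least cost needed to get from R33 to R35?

Shortest distances from R33:
R33: 0
R23: 9  (via R33)
R1: 15  (via R23)
R36: 16  (via R23)
R6: 19  (via R36)
R14: 22  (via R1)
R24: 30  (via R14)
R39: 31  (via R36)
R35: 38  (via R6)
Shortest route: R33–R23–R36–R6–R35 = 38 hops' cost.

38 hops' cost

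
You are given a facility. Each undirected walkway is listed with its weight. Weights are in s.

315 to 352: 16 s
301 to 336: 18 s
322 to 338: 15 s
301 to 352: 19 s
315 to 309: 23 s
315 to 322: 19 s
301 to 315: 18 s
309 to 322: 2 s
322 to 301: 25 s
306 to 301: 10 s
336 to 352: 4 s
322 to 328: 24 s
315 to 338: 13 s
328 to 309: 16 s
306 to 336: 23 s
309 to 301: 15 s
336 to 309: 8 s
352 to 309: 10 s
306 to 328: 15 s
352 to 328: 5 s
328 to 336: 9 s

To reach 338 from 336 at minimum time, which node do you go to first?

Candidate routes:
336 - 352 - 315 - 338: 4+16+13 = 33
336 - 352 - 309 - 322 - 338: 4+10+2+15 = 31
336 - 309 - 322 - 338: 8+2+15 = 25
Cheapest is 336 - 309 - 322 - 338 at 25 s.
So from 336 the first move is to 309.

309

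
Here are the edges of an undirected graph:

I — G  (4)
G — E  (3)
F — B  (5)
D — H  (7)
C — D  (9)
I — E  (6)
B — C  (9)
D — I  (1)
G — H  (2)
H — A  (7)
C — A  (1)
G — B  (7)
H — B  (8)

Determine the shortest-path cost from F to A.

Enumerating some paths:
F - B - G - H - A: 5+7+2+7 = 21
F - B - G - I - D - C - A: 5+7+4+1+9+1 = 27
F - B - H - A: 5+8+7 = 20
F - B - C - A: 5+9+1 = 15
The minimum is 15 via F - B - C - A.

15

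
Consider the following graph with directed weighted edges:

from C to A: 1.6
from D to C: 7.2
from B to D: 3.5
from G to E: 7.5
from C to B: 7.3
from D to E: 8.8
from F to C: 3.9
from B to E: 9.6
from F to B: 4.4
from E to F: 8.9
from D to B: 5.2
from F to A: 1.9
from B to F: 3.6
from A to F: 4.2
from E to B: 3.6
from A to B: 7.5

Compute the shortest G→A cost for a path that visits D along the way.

Best G to D: G → E → B → D costing 14.6
Shortest D→A: D → C → A = 8.8
Total via D: 14.6 + 8.8 = 23.4.

23.4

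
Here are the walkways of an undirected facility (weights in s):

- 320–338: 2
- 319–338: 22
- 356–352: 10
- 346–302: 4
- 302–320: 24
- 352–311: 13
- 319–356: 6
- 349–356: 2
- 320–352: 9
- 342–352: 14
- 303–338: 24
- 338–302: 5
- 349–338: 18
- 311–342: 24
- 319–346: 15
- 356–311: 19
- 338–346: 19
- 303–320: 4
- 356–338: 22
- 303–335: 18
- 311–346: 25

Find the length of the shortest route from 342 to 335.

45 s

Settle nodes by increasing distance from 342:
342: 0
352: 14  (via 342)
320: 23  (via 352)
311: 24  (via 342)
356: 24  (via 352)
338: 25  (via 320)
349: 26  (via 356)
303: 27  (via 320)
319: 30  (via 356)
302: 30  (via 338)
346: 34  (via 302)
335: 45  (via 303)
Shortest route: 342–352–320–303–335 = 45 s.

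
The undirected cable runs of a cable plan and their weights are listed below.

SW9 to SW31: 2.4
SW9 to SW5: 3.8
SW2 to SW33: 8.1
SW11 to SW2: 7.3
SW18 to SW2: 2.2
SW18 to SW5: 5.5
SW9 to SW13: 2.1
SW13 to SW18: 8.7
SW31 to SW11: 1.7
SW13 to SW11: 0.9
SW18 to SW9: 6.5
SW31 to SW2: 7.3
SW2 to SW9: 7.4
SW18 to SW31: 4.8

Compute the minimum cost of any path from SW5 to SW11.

Shortest distances from SW5:
SW5: 0
SW9: 3.8  (via SW5)
SW18: 5.5  (via SW5)
SW13: 5.9  (via SW9)
SW31: 6.2  (via SW9)
SW11: 6.8  (via SW13)
Shortest route: SW5–SW9–SW13–SW11 = 6.8.

6.8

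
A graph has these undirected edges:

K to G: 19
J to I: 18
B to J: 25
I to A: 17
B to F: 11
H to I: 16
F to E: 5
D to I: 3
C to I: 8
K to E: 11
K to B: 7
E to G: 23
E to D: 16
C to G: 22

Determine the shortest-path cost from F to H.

40

Shortest distances from F:
F: 0
E: 5  (via F)
B: 11  (via F)
K: 16  (via E)
D: 21  (via E)
I: 24  (via D)
G: 28  (via E)
C: 32  (via I)
J: 36  (via B)
H: 40  (via I)
Shortest route: F–E–D–I–H = 40.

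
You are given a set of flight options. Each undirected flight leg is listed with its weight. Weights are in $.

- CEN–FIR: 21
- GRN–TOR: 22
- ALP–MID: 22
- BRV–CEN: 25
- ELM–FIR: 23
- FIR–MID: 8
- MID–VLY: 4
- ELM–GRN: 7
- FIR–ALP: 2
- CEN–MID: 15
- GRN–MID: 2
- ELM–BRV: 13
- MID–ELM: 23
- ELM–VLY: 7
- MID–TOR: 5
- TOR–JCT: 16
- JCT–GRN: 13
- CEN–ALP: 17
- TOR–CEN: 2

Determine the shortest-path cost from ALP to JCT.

Running Dijkstra from ALP:
ALP: 0
FIR: 2  (via ALP)
MID: 10  (via FIR)
GRN: 12  (via MID)
VLY: 14  (via MID)
TOR: 15  (via MID)
CEN: 17  (via ALP)
ELM: 19  (via GRN)
JCT: 25  (via GRN)
Shortest route: ALP → FIR → MID → GRN → JCT = $25.

$25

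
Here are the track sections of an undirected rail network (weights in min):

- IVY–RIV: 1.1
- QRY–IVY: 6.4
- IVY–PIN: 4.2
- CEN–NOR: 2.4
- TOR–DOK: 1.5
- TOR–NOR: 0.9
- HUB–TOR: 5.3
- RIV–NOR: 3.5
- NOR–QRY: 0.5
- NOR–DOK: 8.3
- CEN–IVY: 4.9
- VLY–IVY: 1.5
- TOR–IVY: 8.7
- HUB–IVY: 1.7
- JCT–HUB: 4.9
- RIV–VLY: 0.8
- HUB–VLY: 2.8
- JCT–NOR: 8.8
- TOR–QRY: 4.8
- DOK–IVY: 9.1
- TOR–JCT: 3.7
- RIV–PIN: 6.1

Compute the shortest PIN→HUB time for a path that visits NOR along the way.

15 min

Best PIN to NOR: PIN–IVY–RIV–NOR costing 8.8
Shortest NOR→HUB: NOR–TOR–HUB = 6.2
Total via NOR: 8.8 + 6.2 = 15 min.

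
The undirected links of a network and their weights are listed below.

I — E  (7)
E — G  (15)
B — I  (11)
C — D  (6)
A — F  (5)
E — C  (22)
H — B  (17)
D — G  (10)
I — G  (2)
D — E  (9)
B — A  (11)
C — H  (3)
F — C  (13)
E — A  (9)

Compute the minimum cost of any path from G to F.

23

Settle nodes by increasing distance from G:
G: 0
I: 2  (via G)
E: 9  (via I)
D: 10  (via G)
B: 13  (via I)
C: 16  (via D)
A: 18  (via E)
H: 19  (via C)
F: 23  (via A)
Shortest route: G → I → E → A → F = 23.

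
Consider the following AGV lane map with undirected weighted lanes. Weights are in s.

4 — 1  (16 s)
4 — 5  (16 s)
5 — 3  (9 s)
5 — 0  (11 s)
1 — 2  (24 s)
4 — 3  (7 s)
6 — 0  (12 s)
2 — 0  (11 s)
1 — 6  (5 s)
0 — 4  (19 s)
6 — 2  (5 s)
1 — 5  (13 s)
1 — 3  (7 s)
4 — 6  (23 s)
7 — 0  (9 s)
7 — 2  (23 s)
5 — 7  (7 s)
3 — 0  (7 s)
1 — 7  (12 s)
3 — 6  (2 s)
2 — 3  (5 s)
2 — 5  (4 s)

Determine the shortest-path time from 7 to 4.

23 s

Candidate routes:
7 → 1 → 6 → 3 → 4: 12+5+2+7 = 26
7 → 5 → 2 → 6 → 3 → 4: 7+4+5+2+7 = 25
7 → 1 → 3 → 4: 12+7+7 = 26
7 → 5 → 4: 7+16 = 23
The minimum is 23 s via 7 → 5 → 4.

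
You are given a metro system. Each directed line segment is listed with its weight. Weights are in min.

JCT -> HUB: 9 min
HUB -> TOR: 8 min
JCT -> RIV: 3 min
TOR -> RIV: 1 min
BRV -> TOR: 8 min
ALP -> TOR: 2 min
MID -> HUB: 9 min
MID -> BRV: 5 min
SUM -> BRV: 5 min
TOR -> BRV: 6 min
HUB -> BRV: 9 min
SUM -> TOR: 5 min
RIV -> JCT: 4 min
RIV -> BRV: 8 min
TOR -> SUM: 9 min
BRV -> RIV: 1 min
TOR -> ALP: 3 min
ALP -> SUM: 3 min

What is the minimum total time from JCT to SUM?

23 min

Settle nodes by increasing distance from JCT:
JCT: 0
RIV: 3  (via JCT)
HUB: 9  (via JCT)
BRV: 11  (via RIV)
TOR: 17  (via HUB)
ALP: 20  (via TOR)
SUM: 23  (via ALP)
Shortest route: JCT–HUB–TOR–ALP–SUM = 23 min.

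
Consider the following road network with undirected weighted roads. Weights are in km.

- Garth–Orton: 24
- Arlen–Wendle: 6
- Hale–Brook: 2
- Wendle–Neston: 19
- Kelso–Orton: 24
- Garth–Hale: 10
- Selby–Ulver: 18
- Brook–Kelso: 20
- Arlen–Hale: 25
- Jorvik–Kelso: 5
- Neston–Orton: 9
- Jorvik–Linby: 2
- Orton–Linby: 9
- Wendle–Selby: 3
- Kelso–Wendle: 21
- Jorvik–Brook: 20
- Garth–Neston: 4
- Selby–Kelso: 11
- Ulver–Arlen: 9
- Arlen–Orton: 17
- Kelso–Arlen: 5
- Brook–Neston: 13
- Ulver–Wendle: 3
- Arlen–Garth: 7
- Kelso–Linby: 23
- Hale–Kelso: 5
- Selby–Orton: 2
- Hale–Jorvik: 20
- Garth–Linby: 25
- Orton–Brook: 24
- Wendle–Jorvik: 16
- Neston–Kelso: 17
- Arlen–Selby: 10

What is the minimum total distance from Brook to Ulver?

21 km

Compare a few routes:
Brook → Hale → Kelso → Selby → Wendle → Ulver: 2+5+11+3+3 = 24
Brook → Hale → Garth → Arlen → Ulver: 2+10+7+9 = 28
Brook → Hale → Kelso → Arlen → Ulver: 2+5+5+9 = 21
Brook → Hale → Kelso → Arlen → Selby → Wendle → Ulver: 2+5+5+10+3+3 = 28
Cheapest is Brook → Hale → Kelso → Arlen → Ulver at 21 km.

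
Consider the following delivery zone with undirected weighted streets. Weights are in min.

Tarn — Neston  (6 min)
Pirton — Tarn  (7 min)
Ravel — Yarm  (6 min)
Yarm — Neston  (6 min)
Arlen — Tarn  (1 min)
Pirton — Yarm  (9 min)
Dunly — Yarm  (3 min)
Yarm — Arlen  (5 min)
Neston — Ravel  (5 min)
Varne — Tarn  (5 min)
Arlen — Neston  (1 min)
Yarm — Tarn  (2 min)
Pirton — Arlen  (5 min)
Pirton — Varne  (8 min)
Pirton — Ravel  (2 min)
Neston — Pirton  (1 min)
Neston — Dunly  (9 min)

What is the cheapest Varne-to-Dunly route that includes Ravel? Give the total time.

Best Varne to Ravel: Varne–Pirton–Ravel costing 10
Best Ravel to Dunly: Ravel–Yarm–Dunly costing 9
Total via Ravel: 10 + 9 = 19 min.

19 min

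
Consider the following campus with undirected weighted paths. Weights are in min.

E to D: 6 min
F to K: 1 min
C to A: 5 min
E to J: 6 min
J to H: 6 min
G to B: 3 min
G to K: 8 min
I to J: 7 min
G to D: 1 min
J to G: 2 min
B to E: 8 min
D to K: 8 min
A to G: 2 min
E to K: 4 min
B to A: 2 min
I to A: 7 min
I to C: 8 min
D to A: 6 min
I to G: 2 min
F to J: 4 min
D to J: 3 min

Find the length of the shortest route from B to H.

11 min

Shortest distances from B:
B: 0
A: 2  (via B)
G: 3  (via B)
D: 4  (via G)
I: 5  (via G)
J: 5  (via G)
C: 7  (via A)
E: 8  (via B)
F: 9  (via J)
K: 10  (via F)
H: 11  (via J)
Shortest route: B → G → J → H = 11 min.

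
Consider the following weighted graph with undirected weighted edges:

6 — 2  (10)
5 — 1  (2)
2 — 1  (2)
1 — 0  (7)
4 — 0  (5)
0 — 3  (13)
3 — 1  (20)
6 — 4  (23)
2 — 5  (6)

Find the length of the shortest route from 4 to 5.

Running Dijkstra from 4:
4: 0
0: 5  (via 4)
1: 12  (via 0)
2: 14  (via 1)
5: 14  (via 1)
Shortest route: 4–0–1–5 = 14.

14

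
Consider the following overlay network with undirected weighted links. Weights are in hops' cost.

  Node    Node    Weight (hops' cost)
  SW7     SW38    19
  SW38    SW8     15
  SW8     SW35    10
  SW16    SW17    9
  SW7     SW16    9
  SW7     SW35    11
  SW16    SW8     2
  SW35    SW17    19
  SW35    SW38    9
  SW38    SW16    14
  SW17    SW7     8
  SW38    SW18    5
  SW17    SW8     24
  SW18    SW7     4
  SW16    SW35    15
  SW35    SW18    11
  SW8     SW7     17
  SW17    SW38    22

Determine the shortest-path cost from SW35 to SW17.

19 hops' cost

Compare a few routes:
SW35 → SW18 → SW7 → SW17: 11+4+8 = 23
SW35 → SW8 → SW16 → SW17: 10+2+9 = 21
SW35 → SW17: 19 = 19
Cheapest is SW35 → SW17 at 19 hops' cost.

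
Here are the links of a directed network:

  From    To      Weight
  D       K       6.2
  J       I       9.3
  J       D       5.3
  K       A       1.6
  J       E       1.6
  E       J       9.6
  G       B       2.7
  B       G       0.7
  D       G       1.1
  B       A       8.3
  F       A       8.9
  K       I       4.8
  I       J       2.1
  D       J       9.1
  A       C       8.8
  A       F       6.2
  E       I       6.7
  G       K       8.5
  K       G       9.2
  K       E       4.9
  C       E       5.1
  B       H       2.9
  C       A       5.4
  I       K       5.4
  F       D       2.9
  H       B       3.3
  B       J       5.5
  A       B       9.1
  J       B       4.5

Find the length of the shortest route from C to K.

Candidate routes:
C - A - B - G - K: 5.4+9.1+0.7+8.5 = 23.7
C - E - I - K: 5.1+6.7+5.4 = 17.2
C - A - F - D - G - K: 5.4+6.2+2.9+1.1+8.5 = 24.1
C - A - F - D - K: 5.4+6.2+2.9+6.2 = 20.7
The minimum is 17.2 via C - E - I - K.

17.2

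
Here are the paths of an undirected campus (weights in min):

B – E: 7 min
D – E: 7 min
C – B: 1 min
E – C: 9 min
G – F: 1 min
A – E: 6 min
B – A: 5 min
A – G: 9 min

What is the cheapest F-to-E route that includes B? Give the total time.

22 min

Shortest F→B: F → G → A → B = 15
Best B to E: B → E costing 7
Total via B: 15 + 7 = 22 min.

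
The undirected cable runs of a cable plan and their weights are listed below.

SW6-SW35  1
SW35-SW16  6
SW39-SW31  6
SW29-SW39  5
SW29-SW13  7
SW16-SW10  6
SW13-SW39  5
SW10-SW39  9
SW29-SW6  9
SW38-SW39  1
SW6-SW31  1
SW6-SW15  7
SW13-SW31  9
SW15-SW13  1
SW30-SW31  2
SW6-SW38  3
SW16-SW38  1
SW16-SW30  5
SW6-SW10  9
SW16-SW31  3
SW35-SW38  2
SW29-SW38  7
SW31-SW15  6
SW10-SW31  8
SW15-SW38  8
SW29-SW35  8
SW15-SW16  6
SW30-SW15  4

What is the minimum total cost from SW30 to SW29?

12

Compare a few routes:
SW30 → SW31 → SW6 → SW35 → SW38 → SW29: 2+1+1+2+7 = 13
SW30 → SW31 → SW39 → SW29: 2+6+5 = 13
SW30 → SW31 → SW16 → SW38 → SW29: 2+3+1+7 = 13
SW30 → SW31 → SW6 → SW29: 2+1+9 = 12
The minimum is 12 via SW30 → SW31 → SW6 → SW29.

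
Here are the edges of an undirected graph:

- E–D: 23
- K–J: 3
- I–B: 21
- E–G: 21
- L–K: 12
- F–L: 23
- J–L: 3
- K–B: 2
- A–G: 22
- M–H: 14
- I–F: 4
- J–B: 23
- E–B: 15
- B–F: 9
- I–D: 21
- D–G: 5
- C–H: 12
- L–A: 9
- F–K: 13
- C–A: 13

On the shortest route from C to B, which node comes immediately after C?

A

Compare a few routes:
C → A → L → K → B: 13+9+12+2 = 36
C → A → L → J → K → F → B: 13+9+3+3+13+9 = 50
C → A → L → J → K → B: 13+9+3+3+2 = 30
C → A → L → J → B: 13+9+3+23 = 48
The minimum is 30 via C → A → L → J → K → B.
So from C the first move is to A.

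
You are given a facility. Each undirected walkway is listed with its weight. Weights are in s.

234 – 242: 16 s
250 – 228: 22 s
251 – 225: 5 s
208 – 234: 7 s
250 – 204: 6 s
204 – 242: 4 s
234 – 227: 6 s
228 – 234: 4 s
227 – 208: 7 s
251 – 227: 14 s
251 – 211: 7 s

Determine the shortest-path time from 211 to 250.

Settle nodes by increasing distance from 211:
211: 0
251: 7  (via 211)
225: 12  (via 251)
227: 21  (via 251)
234: 27  (via 227)
208: 28  (via 227)
228: 31  (via 234)
242: 43  (via 234)
204: 47  (via 242)
250: 53  (via 228)
Shortest route: 211–251–227–234–228–250 = 53 s.

53 s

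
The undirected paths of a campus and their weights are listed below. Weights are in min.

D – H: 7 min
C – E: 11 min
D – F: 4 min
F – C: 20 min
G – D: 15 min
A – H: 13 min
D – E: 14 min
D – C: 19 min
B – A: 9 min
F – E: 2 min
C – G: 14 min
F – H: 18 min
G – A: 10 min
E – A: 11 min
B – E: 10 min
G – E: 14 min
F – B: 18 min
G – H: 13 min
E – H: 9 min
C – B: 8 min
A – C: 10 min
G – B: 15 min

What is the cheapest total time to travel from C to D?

Compare a few routes:
C–F–D: 20+4 = 24
C–D: 19 = 19
C–B–E–F–D: 8+10+2+4 = 24
C–E–F–D: 11+2+4 = 17
Cheapest is C–E–F–D at 17 min.

17 min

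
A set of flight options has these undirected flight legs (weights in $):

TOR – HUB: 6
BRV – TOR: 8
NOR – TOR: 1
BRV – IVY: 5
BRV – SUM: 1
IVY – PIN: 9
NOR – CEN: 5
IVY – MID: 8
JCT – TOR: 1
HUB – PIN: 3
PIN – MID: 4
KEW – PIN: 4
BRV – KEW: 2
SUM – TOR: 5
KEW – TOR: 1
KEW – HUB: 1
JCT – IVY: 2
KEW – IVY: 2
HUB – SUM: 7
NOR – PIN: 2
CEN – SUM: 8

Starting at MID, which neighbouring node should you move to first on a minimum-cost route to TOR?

Candidate routes:
MID–PIN–KEW–TOR: 4+4+1 = 9
MID–PIN–NOR–TOR: 4+2+1 = 7
The minimum is $7 via MID–PIN–NOR–TOR.
So from MID the first move is to PIN.

PIN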